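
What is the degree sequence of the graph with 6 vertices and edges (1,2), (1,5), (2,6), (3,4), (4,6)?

Step 1: Count edges incident to each vertex:
  deg(1) = 2 (neighbors: 2, 5)
  deg(2) = 2 (neighbors: 1, 6)
  deg(3) = 1 (neighbors: 4)
  deg(4) = 2 (neighbors: 3, 6)
  deg(5) = 1 (neighbors: 1)
  deg(6) = 2 (neighbors: 2, 4)

Step 2: Sort degrees in non-increasing order:
  Degrees: [2, 2, 1, 2, 1, 2] -> sorted: [2, 2, 2, 2, 1, 1]

Degree sequence: [2, 2, 2, 2, 1, 1]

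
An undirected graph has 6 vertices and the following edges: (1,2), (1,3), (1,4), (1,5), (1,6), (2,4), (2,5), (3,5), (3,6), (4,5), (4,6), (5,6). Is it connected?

Step 1: Build adjacency list from edges:
  1: 2, 3, 4, 5, 6
  2: 1, 4, 5
  3: 1, 5, 6
  4: 1, 2, 5, 6
  5: 1, 2, 3, 4, 6
  6: 1, 3, 4, 5

Step 2: Run BFS/DFS from vertex 1:
  Visited: {1, 2, 3, 4, 5, 6}
  Reached 6 of 6 vertices

Step 3: All 6 vertices reached from vertex 1, so the graph is connected.
Answer: Yes, the graph is connected.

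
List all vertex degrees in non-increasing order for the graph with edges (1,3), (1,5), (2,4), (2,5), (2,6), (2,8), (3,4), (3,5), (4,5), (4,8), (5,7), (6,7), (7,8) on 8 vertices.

Step 1: Count edges incident to each vertex:
  deg(1) = 2 (neighbors: 3, 5)
  deg(2) = 4 (neighbors: 4, 5, 6, 8)
  deg(3) = 3 (neighbors: 1, 4, 5)
  deg(4) = 4 (neighbors: 2, 3, 5, 8)
  deg(5) = 5 (neighbors: 1, 2, 3, 4, 7)
  deg(6) = 2 (neighbors: 2, 7)
  deg(7) = 3 (neighbors: 5, 6, 8)
  deg(8) = 3 (neighbors: 2, 4, 7)

Step 2: Sort degrees in non-increasing order:
  Degrees: [2, 4, 3, 4, 5, 2, 3, 3] -> sorted: [5, 4, 4, 3, 3, 3, 2, 2]

Degree sequence: [5, 4, 4, 3, 3, 3, 2, 2]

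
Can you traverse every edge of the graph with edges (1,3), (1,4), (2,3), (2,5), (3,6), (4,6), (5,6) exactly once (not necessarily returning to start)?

Step 1: Find the degree of each vertex:
  deg(1) = 2
  deg(2) = 2
  deg(3) = 3
  deg(4) = 2
  deg(5) = 2
  deg(6) = 3

Step 2: Count vertices with odd degree:
  Odd-degree vertices: 3, 6 (2 total)

Step 3: Apply Euler's theorem:
  - Eulerian circuit exists iff graph is connected and all vertices have even degree
  - Eulerian path exists iff graph is connected and has 0 or 2 odd-degree vertices

Graph is connected with exactly 2 odd-degree vertices (3, 6).
Eulerian path exists (starting and ending at the odd-degree vertices), but no Eulerian circuit.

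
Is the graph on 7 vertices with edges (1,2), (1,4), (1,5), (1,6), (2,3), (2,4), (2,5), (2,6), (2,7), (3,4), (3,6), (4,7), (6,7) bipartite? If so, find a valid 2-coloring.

Step 1: Attempt 2-coloring using BFS:
  Start at vertex 1, assign color 0
  Color vertex 2 with color 1 (neighbor of 1)
  Color vertex 4 with color 1 (neighbor of 1)
  Color vertex 5 with color 1 (neighbor of 1)
  Color vertex 6 with color 1 (neighbor of 1)
  Color vertex 3 with color 0 (neighbor of 2)

Step 2: Conflict found! Vertices 2 and 4 are adjacent but have the same color.
This means the graph contains an odd cycle.

The graph is NOT bipartite.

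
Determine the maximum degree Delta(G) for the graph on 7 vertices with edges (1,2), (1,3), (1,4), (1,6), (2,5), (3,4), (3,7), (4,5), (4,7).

Step 1: Count edges incident to each vertex:
  deg(1) = 4 (neighbors: 2, 3, 4, 6)
  deg(2) = 2 (neighbors: 1, 5)
  deg(3) = 3 (neighbors: 1, 4, 7)
  deg(4) = 4 (neighbors: 1, 3, 5, 7)
  deg(5) = 2 (neighbors: 2, 4)
  deg(6) = 1 (neighbors: 1)
  deg(7) = 2 (neighbors: 3, 4)

Step 2: Find maximum:
  max(4, 2, 3, 4, 2, 1, 2) = 4 (vertex 1)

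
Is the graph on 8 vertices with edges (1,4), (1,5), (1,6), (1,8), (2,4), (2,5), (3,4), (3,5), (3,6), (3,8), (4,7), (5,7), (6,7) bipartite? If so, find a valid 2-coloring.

Step 1: Attempt 2-coloring using BFS:
  Start at vertex 1, assign color 0
  Color vertex 4 with color 1 (neighbor of 1)
  Color vertex 5 with color 1 (neighbor of 1)
  Color vertex 6 with color 1 (neighbor of 1)
  Color vertex 8 with color 1 (neighbor of 1)
  Color vertex 2 with color 0 (neighbor of 4)
  Color vertex 3 with color 0 (neighbor of 4)
  Color vertex 7 with color 0 (neighbor of 4)

Step 2: 2-coloring succeeded. No conflicts found.
  Set A (color 0): {1, 2, 3, 7}
  Set B (color 1): {4, 5, 6, 8}

The graph is bipartite with partition {1, 2, 3, 7}, {4, 5, 6, 8}.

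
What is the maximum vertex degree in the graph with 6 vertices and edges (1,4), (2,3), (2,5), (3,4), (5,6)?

Step 1: Count edges incident to each vertex:
  deg(1) = 1 (neighbors: 4)
  deg(2) = 2 (neighbors: 3, 5)
  deg(3) = 2 (neighbors: 2, 4)
  deg(4) = 2 (neighbors: 1, 3)
  deg(5) = 2 (neighbors: 2, 6)
  deg(6) = 1 (neighbors: 5)

Step 2: Find maximum:
  max(1, 2, 2, 2, 2, 1) = 2 (vertex 2)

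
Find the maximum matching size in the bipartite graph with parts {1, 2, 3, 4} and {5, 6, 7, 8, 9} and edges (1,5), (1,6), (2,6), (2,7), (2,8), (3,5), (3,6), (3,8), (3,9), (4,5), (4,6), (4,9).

Step 1: List the neighbors of each left vertex:
  1: 5, 6
  2: 6, 7, 8
  3: 5, 6, 8, 9
  4: 5, 6, 9

Step 2: Greedily match left vertices, then look for augmenting paths:
  Match 1 -- 5
  Match 2 -- 6
  Match 3 -- 8
  Match 4 -- 9
  No augmenting path remains.

Step 3: Verify this is maximum:
  Matching size 4 = min(|L|, |R|) = min(4, 5), which is an upper bound, so this matching is maximum.

Maximum matching: {(1,5), (2,6), (3,8), (4,9)}
Size: 4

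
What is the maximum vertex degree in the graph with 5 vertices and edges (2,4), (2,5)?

Step 1: Count edges incident to each vertex:
  deg(1) = 0 (neighbors: none)
  deg(2) = 2 (neighbors: 4, 5)
  deg(3) = 0 (neighbors: none)
  deg(4) = 1 (neighbors: 2)
  deg(5) = 1 (neighbors: 2)

Step 2: Find maximum:
  max(0, 2, 0, 1, 1) = 2 (vertex 2)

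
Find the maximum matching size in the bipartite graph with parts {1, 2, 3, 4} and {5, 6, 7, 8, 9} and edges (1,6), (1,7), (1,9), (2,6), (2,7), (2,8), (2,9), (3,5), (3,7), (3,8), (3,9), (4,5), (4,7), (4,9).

Step 1: List the neighbors of each left vertex:
  1: 6, 7, 9
  2: 6, 7, 8, 9
  3: 5, 7, 8, 9
  4: 5, 7, 9

Step 2: Greedily match left vertices, then look for augmenting paths:
  Match 1 -- 6
  Match 2 -- 7
  Match 3 -- 5
  Match 4 -- 9
  No augmenting path remains.

Step 3: Verify this is maximum:
  Matching size 4 = min(|L|, |R|) = min(4, 5), which is an upper bound, so this matching is maximum.

Maximum matching: {(1,6), (2,7), (3,5), (4,9)}
Size: 4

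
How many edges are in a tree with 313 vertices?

A tree on n vertices always has exactly n - 1 edges.
For n = 313: edges = 313 - 1 = 312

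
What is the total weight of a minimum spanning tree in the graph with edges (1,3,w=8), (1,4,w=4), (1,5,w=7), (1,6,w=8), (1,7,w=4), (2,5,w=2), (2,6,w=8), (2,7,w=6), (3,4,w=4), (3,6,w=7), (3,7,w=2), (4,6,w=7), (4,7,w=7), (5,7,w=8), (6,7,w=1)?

Apply Kruskal's algorithm (sort edges by weight, add if no cycle):

Sorted edges by weight:
  (6,7) w=1
  (2,5) w=2
  (3,7) w=2
  (1,7) w=4
  (1,4) w=4
  (3,4) w=4
  (2,7) w=6
  (1,5) w=7
  (3,6) w=7
  (4,7) w=7
  (4,6) w=7
  (1,6) w=8
  (1,3) w=8
  (2,6) w=8
  (5,7) w=8

Add edge (6,7) w=1 -- no cycle. Running total: 1
Add edge (2,5) w=2 -- no cycle. Running total: 3
Add edge (3,7) w=2 -- no cycle. Running total: 5
Add edge (1,7) w=4 -- no cycle. Running total: 9
Add edge (1,4) w=4 -- no cycle. Running total: 13
Skip edge (3,4) w=4 -- would create cycle
Add edge (2,7) w=6 -- no cycle. Running total: 19

MST edges: (6,7,w=1), (2,5,w=2), (3,7,w=2), (1,7,w=4), (1,4,w=4), (2,7,w=6)
Total MST weight: 1 + 2 + 2 + 4 + 4 + 6 = 19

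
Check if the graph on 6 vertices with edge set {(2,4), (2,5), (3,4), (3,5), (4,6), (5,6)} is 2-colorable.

Step 1: Attempt 2-coloring using BFS:
  Start at vertex 1, assign color 0
  Start new component at vertex 2, assign color 0
  Color vertex 4 with color 1 (neighbor of 2)
  Color vertex 5 with color 1 (neighbor of 2)
  Color vertex 3 with color 0 (neighbor of 4)
  Color vertex 6 with color 0 (neighbor of 4)

Step 2: 2-coloring succeeded. No conflicts found.
  Set A (color 0): {1, 2, 3, 6}
  Set B (color 1): {4, 5}

The graph is bipartite with partition {1, 2, 3, 6}, {4, 5}.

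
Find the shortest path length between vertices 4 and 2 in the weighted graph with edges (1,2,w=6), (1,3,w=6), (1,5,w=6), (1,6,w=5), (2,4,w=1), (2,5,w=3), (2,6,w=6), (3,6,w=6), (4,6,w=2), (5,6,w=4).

Step 1: Build adjacency list with weights:
  1: 2(w=6), 3(w=6), 5(w=6), 6(w=5)
  2: 1(w=6), 4(w=1), 5(w=3), 6(w=6)
  3: 1(w=6), 6(w=6)
  4: 2(w=1), 6(w=2)
  5: 1(w=6), 2(w=3), 6(w=4)
  6: 1(w=5), 2(w=6), 3(w=6), 4(w=2), 5(w=4)

Step 2: Apply Dijkstra's algorithm from vertex 4:
  Visit vertex 4 (distance=0)
    Update dist[2] = 1
    Update dist[6] = 2
  Visit vertex 2 (distance=1)
    Update dist[1] = 7
    Update dist[5] = 4

Step 3: Shortest path: 4 -> 2
Total weight: 1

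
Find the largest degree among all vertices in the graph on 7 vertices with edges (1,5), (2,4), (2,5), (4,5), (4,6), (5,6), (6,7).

Step 1: Count edges incident to each vertex:
  deg(1) = 1 (neighbors: 5)
  deg(2) = 2 (neighbors: 4, 5)
  deg(3) = 0 (neighbors: none)
  deg(4) = 3 (neighbors: 2, 5, 6)
  deg(5) = 4 (neighbors: 1, 2, 4, 6)
  deg(6) = 3 (neighbors: 4, 5, 7)
  deg(7) = 1 (neighbors: 6)

Step 2: Find maximum:
  max(1, 2, 0, 3, 4, 3, 1) = 4 (vertex 5)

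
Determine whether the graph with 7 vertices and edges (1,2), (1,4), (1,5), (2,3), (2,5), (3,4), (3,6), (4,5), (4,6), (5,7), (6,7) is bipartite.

Step 1: Attempt 2-coloring using BFS:
  Start at vertex 1, assign color 0
  Color vertex 2 with color 1 (neighbor of 1)
  Color vertex 4 with color 1 (neighbor of 1)
  Color vertex 5 with color 1 (neighbor of 1)
  Color vertex 3 with color 0 (neighbor of 2)

Step 2: Conflict found! Vertices 2 and 5 are adjacent but have the same color.
This means the graph contains an odd cycle.

The graph is NOT bipartite.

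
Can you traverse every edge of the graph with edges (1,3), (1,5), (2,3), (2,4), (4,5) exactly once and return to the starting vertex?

Step 1: Find the degree of each vertex:
  deg(1) = 2
  deg(2) = 2
  deg(3) = 2
  deg(4) = 2
  deg(5) = 2

Step 2: Count vertices with odd degree:
  All vertices have even degree (0 odd-degree vertices)

Step 3: Apply Euler's theorem:
  - Eulerian circuit exists iff graph is connected and all vertices have even degree
  - Eulerian path exists iff graph is connected and has 0 or 2 odd-degree vertices

Graph is connected with 0 odd-degree vertices.
Both Eulerian circuit and Eulerian path exist.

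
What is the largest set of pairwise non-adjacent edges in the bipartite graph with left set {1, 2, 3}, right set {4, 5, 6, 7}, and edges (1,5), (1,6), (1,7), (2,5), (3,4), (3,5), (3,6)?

Step 1: List the neighbors of each left vertex:
  1: 5, 6, 7
  2: 5
  3: 4, 5, 6

Step 2: Greedily match left vertices, then look for augmenting paths:
  Match 1 -- 6
  Match 2 -- 5
  Match 3 -- 4
  No augmenting path remains.

Step 3: Verify this is maximum:
  Matching size 3 = min(|L|, |R|) = min(3, 4), which is an upper bound, so this matching is maximum.

Maximum matching: {(1,6), (2,5), (3,4)}
Size: 3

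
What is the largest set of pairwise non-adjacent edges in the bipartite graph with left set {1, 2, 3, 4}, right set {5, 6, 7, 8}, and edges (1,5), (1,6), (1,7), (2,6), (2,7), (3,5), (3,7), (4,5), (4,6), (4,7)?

Step 1: List the neighbors of each left vertex:
  1: 5, 6, 7
  2: 6, 7
  3: 5, 7
  4: 5, 6, 7

Step 2: Greedily match left vertices, then look for augmenting paths:
  Match 1 -- 5
  Match 2 -- 6
  Match 3 -- 7
  No augmenting path remains.

Step 3: Verify this is maximum:
  Matching has size 3. The vertex set {5, 6, 7} covers every edge and has size 3; any matching has at most one edge per cover vertex, so 3 is maximum (König's theorem).

Maximum matching: {(1,5), (2,6), (3,7)}
Size: 3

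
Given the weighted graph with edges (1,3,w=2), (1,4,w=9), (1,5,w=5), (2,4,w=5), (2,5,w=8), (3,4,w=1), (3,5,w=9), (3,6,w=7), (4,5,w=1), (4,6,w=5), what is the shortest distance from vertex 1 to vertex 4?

Step 1: Build adjacency list with weights:
  1: 3(w=2), 4(w=9), 5(w=5)
  2: 4(w=5), 5(w=8)
  3: 1(w=2), 4(w=1), 5(w=9), 6(w=7)
  4: 1(w=9), 2(w=5), 3(w=1), 5(w=1), 6(w=5)
  5: 1(w=5), 2(w=8), 3(w=9), 4(w=1)
  6: 3(w=7), 4(w=5)

Step 2: Apply Dijkstra's algorithm from vertex 1:
  Visit vertex 1 (distance=0)
    Update dist[3] = 2
    Update dist[4] = 9
    Update dist[5] = 5
  Visit vertex 3 (distance=2)
    Update dist[4] = 3
    Update dist[6] = 9
  Visit vertex 4 (distance=3)
    Update dist[2] = 8
    Update dist[5] = 4
    Update dist[6] = 8

Step 3: Shortest path: 1 -> 3 -> 4
Total weight: 2 + 1 = 3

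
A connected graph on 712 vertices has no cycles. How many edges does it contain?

A tree on n vertices always has exactly n - 1 edges.
For n = 712: edges = 712 - 1 = 711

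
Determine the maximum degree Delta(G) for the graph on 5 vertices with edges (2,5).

Step 1: Count edges incident to each vertex:
  deg(1) = 0 (neighbors: none)
  deg(2) = 1 (neighbors: 5)
  deg(3) = 0 (neighbors: none)
  deg(4) = 0 (neighbors: none)
  deg(5) = 1 (neighbors: 2)

Step 2: Find maximum:
  max(0, 1, 0, 0, 1) = 1 (vertex 2)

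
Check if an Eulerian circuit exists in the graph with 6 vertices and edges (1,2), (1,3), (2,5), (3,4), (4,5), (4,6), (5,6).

Step 1: Find the degree of each vertex:
  deg(1) = 2
  deg(2) = 2
  deg(3) = 2
  deg(4) = 3
  deg(5) = 3
  deg(6) = 2

Step 2: Count vertices with odd degree:
  Odd-degree vertices: 4, 5 (2 total)

Step 3: Apply Euler's theorem:
  - Eulerian circuit exists iff graph is connected and all vertices have even degree
  - Eulerian path exists iff graph is connected and has 0 or 2 odd-degree vertices

Graph is connected with exactly 2 odd-degree vertices (4, 5).
Eulerian path exists (starting and ending at the odd-degree vertices), but no Eulerian circuit.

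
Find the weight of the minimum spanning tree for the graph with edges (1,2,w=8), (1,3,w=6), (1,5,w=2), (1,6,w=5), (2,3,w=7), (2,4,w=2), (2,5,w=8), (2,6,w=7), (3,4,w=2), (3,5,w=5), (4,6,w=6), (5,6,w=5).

Apply Kruskal's algorithm (sort edges by weight, add if no cycle):

Sorted edges by weight:
  (1,5) w=2
  (2,4) w=2
  (3,4) w=2
  (1,6) w=5
  (3,5) w=5
  (5,6) w=5
  (1,3) w=6
  (4,6) w=6
  (2,3) w=7
  (2,6) w=7
  (1,2) w=8
  (2,5) w=8

Add edge (1,5) w=2 -- no cycle. Running total: 2
Add edge (2,4) w=2 -- no cycle. Running total: 4
Add edge (3,4) w=2 -- no cycle. Running total: 6
Add edge (1,6) w=5 -- no cycle. Running total: 11
Add edge (3,5) w=5 -- no cycle. Running total: 16

MST edges: (1,5,w=2), (2,4,w=2), (3,4,w=2), (1,6,w=5), (3,5,w=5)
Total MST weight: 2 + 2 + 2 + 5 + 5 = 16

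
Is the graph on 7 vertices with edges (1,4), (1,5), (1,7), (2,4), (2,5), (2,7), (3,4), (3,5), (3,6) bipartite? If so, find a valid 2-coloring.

Step 1: Attempt 2-coloring using BFS:
  Start at vertex 1, assign color 0
  Color vertex 4 with color 1 (neighbor of 1)
  Color vertex 5 with color 1 (neighbor of 1)
  Color vertex 7 with color 1 (neighbor of 1)
  Color vertex 2 with color 0 (neighbor of 4)
  Color vertex 3 with color 0 (neighbor of 4)
  Color vertex 6 with color 1 (neighbor of 3)

Step 2: 2-coloring succeeded. No conflicts found.
  Set A (color 0): {1, 2, 3}
  Set B (color 1): {4, 5, 6, 7}

The graph is bipartite with partition {1, 2, 3}, {4, 5, 6, 7}.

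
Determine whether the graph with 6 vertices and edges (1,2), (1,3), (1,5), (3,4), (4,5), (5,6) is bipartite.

Step 1: Attempt 2-coloring using BFS:
  Start at vertex 1, assign color 0
  Color vertex 2 with color 1 (neighbor of 1)
  Color vertex 3 with color 1 (neighbor of 1)
  Color vertex 5 with color 1 (neighbor of 1)
  Color vertex 4 with color 0 (neighbor of 3)
  Color vertex 6 with color 0 (neighbor of 5)

Step 2: 2-coloring succeeded. No conflicts found.
  Set A (color 0): {1, 4, 6}
  Set B (color 1): {2, 3, 5}

The graph is bipartite with partition {1, 4, 6}, {2, 3, 5}.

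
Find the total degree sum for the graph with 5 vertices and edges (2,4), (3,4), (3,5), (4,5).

Step 1: Count edges incident to each vertex:
  deg(1) = 0 (neighbors: none)
  deg(2) = 1 (neighbors: 4)
  deg(3) = 2 (neighbors: 4, 5)
  deg(4) = 3 (neighbors: 2, 3, 5)
  deg(5) = 2 (neighbors: 3, 4)

Step 2: Sum all degrees:
  0 + 1 + 2 + 3 + 2 = 8

Verification: sum of degrees = 2 * |E| = 2 * 4 = 8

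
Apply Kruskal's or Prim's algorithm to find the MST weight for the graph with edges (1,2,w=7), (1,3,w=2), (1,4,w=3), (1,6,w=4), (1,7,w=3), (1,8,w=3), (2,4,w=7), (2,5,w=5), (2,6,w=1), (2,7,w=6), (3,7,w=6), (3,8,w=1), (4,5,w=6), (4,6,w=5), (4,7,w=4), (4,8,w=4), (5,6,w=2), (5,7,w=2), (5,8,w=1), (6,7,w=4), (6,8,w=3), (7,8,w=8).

Apply Kruskal's algorithm (sort edges by weight, add if no cycle):

Sorted edges by weight:
  (2,6) w=1
  (3,8) w=1
  (5,8) w=1
  (1,3) w=2
  (5,6) w=2
  (5,7) w=2
  (1,7) w=3
  (1,4) w=3
  (1,8) w=3
  (6,8) w=3
  (1,6) w=4
  (4,7) w=4
  (4,8) w=4
  (6,7) w=4
  (2,5) w=5
  (4,6) w=5
  (2,7) w=6
  (3,7) w=6
  (4,5) w=6
  (1,2) w=7
  (2,4) w=7
  (7,8) w=8

Add edge (2,6) w=1 -- no cycle. Running total: 1
Add edge (3,8) w=1 -- no cycle. Running total: 2
Add edge (5,8) w=1 -- no cycle. Running total: 3
Add edge (1,3) w=2 -- no cycle. Running total: 5
Add edge (5,6) w=2 -- no cycle. Running total: 7
Add edge (5,7) w=2 -- no cycle. Running total: 9
Skip edge (1,7) w=3 -- would create cycle
Add edge (1,4) w=3 -- no cycle. Running total: 12

MST edges: (2,6,w=1), (3,8,w=1), (5,8,w=1), (1,3,w=2), (5,6,w=2), (5,7,w=2), (1,4,w=3)
Total MST weight: 1 + 1 + 1 + 2 + 2 + 2 + 3 = 12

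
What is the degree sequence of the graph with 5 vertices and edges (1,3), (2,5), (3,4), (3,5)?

Step 1: Count edges incident to each vertex:
  deg(1) = 1 (neighbors: 3)
  deg(2) = 1 (neighbors: 5)
  deg(3) = 3 (neighbors: 1, 4, 5)
  deg(4) = 1 (neighbors: 3)
  deg(5) = 2 (neighbors: 2, 3)

Step 2: Sort degrees in non-increasing order:
  Degrees: [1, 1, 3, 1, 2] -> sorted: [3, 2, 1, 1, 1]

Degree sequence: [3, 2, 1, 1, 1]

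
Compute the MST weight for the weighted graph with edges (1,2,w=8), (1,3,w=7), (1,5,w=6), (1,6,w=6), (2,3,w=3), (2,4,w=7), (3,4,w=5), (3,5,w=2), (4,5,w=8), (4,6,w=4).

Apply Kruskal's algorithm (sort edges by weight, add if no cycle):

Sorted edges by weight:
  (3,5) w=2
  (2,3) w=3
  (4,6) w=4
  (3,4) w=5
  (1,6) w=6
  (1,5) w=6
  (1,3) w=7
  (2,4) w=7
  (1,2) w=8
  (4,5) w=8

Add edge (3,5) w=2 -- no cycle. Running total: 2
Add edge (2,3) w=3 -- no cycle. Running total: 5
Add edge (4,6) w=4 -- no cycle. Running total: 9
Add edge (3,4) w=5 -- no cycle. Running total: 14
Add edge (1,6) w=6 -- no cycle. Running total: 20

MST edges: (3,5,w=2), (2,3,w=3), (4,6,w=4), (3,4,w=5), (1,6,w=6)
Total MST weight: 2 + 3 + 4 + 5 + 6 = 20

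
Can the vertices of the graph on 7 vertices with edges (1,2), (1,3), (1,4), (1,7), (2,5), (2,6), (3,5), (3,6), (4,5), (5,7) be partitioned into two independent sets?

Step 1: Attempt 2-coloring using BFS:
  Start at vertex 1, assign color 0
  Color vertex 2 with color 1 (neighbor of 1)
  Color vertex 3 with color 1 (neighbor of 1)
  Color vertex 4 with color 1 (neighbor of 1)
  Color vertex 7 with color 1 (neighbor of 1)
  Color vertex 5 with color 0 (neighbor of 2)
  Color vertex 6 with color 0 (neighbor of 2)

Step 2: 2-coloring succeeded. No conflicts found.
  Set A (color 0): {1, 5, 6}
  Set B (color 1): {2, 3, 4, 7}

The graph is bipartite with partition {1, 5, 6}, {2, 3, 4, 7}.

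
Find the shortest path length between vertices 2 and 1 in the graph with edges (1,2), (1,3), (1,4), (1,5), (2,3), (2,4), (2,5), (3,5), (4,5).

Step 1: Build adjacency list:
  1: 2, 3, 4, 5
  2: 1, 3, 4, 5
  3: 1, 2, 5
  4: 1, 2, 5
  5: 1, 2, 3, 4

Step 2: BFS from vertex 2 to find shortest path to 1:
  vertex 1 reached at distance 1

Step 3: Shortest path: 2 -> 1
Path length: 1 edge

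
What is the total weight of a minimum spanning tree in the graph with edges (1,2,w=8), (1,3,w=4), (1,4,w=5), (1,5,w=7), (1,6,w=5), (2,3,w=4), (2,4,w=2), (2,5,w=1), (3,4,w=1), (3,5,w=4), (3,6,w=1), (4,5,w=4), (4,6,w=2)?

Apply Kruskal's algorithm (sort edges by weight, add if no cycle):

Sorted edges by weight:
  (2,5) w=1
  (3,4) w=1
  (3,6) w=1
  (2,4) w=2
  (4,6) w=2
  (1,3) w=4
  (2,3) w=4
  (3,5) w=4
  (4,5) w=4
  (1,4) w=5
  (1,6) w=5
  (1,5) w=7
  (1,2) w=8

Add edge (2,5) w=1 -- no cycle. Running total: 1
Add edge (3,4) w=1 -- no cycle. Running total: 2
Add edge (3,6) w=1 -- no cycle. Running total: 3
Add edge (2,4) w=2 -- no cycle. Running total: 5
Skip edge (4,6) w=2 -- would create cycle
Add edge (1,3) w=4 -- no cycle. Running total: 9

MST edges: (2,5,w=1), (3,4,w=1), (3,6,w=1), (2,4,w=2), (1,3,w=4)
Total MST weight: 1 + 1 + 1 + 2 + 4 = 9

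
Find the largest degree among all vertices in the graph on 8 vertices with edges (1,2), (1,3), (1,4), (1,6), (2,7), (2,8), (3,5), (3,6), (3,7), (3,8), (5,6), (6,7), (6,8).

Step 1: Count edges incident to each vertex:
  deg(1) = 4 (neighbors: 2, 3, 4, 6)
  deg(2) = 3 (neighbors: 1, 7, 8)
  deg(3) = 5 (neighbors: 1, 5, 6, 7, 8)
  deg(4) = 1 (neighbors: 1)
  deg(5) = 2 (neighbors: 3, 6)
  deg(6) = 5 (neighbors: 1, 3, 5, 7, 8)
  deg(7) = 3 (neighbors: 2, 3, 6)
  deg(8) = 3 (neighbors: 2, 3, 6)

Step 2: Find maximum:
  max(4, 3, 5, 1, 2, 5, 3, 3) = 5 (vertex 3)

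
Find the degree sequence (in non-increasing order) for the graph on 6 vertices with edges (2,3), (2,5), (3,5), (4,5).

Step 1: Count edges incident to each vertex:
  deg(1) = 0 (neighbors: none)
  deg(2) = 2 (neighbors: 3, 5)
  deg(3) = 2 (neighbors: 2, 5)
  deg(4) = 1 (neighbors: 5)
  deg(5) = 3 (neighbors: 2, 3, 4)
  deg(6) = 0 (neighbors: none)

Step 2: Sort degrees in non-increasing order:
  Degrees: [0, 2, 2, 1, 3, 0] -> sorted: [3, 2, 2, 1, 0, 0]

Degree sequence: [3, 2, 2, 1, 0, 0]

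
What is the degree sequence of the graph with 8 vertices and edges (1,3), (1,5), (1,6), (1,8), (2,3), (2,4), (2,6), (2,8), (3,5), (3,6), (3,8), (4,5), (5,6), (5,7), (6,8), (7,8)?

Step 1: Count edges incident to each vertex:
  deg(1) = 4 (neighbors: 3, 5, 6, 8)
  deg(2) = 4 (neighbors: 3, 4, 6, 8)
  deg(3) = 5 (neighbors: 1, 2, 5, 6, 8)
  deg(4) = 2 (neighbors: 2, 5)
  deg(5) = 5 (neighbors: 1, 3, 4, 6, 7)
  deg(6) = 5 (neighbors: 1, 2, 3, 5, 8)
  deg(7) = 2 (neighbors: 5, 8)
  deg(8) = 5 (neighbors: 1, 2, 3, 6, 7)

Step 2: Sort degrees in non-increasing order:
  Degrees: [4, 4, 5, 2, 5, 5, 2, 5] -> sorted: [5, 5, 5, 5, 4, 4, 2, 2]

Degree sequence: [5, 5, 5, 5, 4, 4, 2, 2]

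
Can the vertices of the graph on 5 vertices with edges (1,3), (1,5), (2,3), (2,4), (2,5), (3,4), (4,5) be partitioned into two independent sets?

Step 1: Attempt 2-coloring using BFS:
  Start at vertex 1, assign color 0
  Color vertex 3 with color 1 (neighbor of 1)
  Color vertex 5 with color 1 (neighbor of 1)
  Color vertex 2 with color 0 (neighbor of 3)
  Color vertex 4 with color 0 (neighbor of 3)

Step 2: Conflict found! Vertices 2 and 4 are adjacent but have the same color.
This means the graph contains an odd cycle.

The graph is NOT bipartite.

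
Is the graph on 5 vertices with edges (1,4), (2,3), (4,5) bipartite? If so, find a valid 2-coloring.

Step 1: Attempt 2-coloring using BFS:
  Start at vertex 1, assign color 0
  Color vertex 4 with color 1 (neighbor of 1)
  Color vertex 5 with color 0 (neighbor of 4)
  Start new component at vertex 2, assign color 0
  Color vertex 3 with color 1 (neighbor of 2)

Step 2: 2-coloring succeeded. No conflicts found.
  Set A (color 0): {1, 2, 5}
  Set B (color 1): {3, 4}

The graph is bipartite with partition {1, 2, 5}, {3, 4}.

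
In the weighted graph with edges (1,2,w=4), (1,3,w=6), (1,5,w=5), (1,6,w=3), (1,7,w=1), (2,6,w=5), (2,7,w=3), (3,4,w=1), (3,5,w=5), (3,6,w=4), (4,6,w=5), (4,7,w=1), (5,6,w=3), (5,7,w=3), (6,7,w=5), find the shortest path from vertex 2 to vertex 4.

Step 1: Build adjacency list with weights:
  1: 2(w=4), 3(w=6), 5(w=5), 6(w=3), 7(w=1)
  2: 1(w=4), 6(w=5), 7(w=3)
  3: 1(w=6), 4(w=1), 5(w=5), 6(w=4)
  4: 3(w=1), 6(w=5), 7(w=1)
  5: 1(w=5), 3(w=5), 6(w=3), 7(w=3)
  6: 1(w=3), 2(w=5), 3(w=4), 4(w=5), 5(w=3), 7(w=5)
  7: 1(w=1), 2(w=3), 4(w=1), 5(w=3), 6(w=5)

Step 2: Apply Dijkstra's algorithm from vertex 2:
  Visit vertex 2 (distance=0)
    Update dist[1] = 4
    Update dist[6] = 5
    Update dist[7] = 3
  Visit vertex 7 (distance=3)
    Update dist[4] = 4
    Update dist[5] = 6
  Visit vertex 1 (distance=4)
    Update dist[3] = 10
  Visit vertex 4 (distance=4)
    Update dist[3] = 5

Step 3: Shortest path: 2 -> 7 -> 4
Total weight: 3 + 1 = 4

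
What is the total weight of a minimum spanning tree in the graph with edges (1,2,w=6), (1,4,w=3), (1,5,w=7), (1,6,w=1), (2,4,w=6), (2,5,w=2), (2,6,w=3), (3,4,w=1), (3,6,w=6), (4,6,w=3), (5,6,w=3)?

Apply Kruskal's algorithm (sort edges by weight, add if no cycle):

Sorted edges by weight:
  (1,6) w=1
  (3,4) w=1
  (2,5) w=2
  (1,4) w=3
  (2,6) w=3
  (4,6) w=3
  (5,6) w=3
  (1,2) w=6
  (2,4) w=6
  (3,6) w=6
  (1,5) w=7

Add edge (1,6) w=1 -- no cycle. Running total: 1
Add edge (3,4) w=1 -- no cycle. Running total: 2
Add edge (2,5) w=2 -- no cycle. Running total: 4
Add edge (1,4) w=3 -- no cycle. Running total: 7
Add edge (2,6) w=3 -- no cycle. Running total: 10

MST edges: (1,6,w=1), (3,4,w=1), (2,5,w=2), (1,4,w=3), (2,6,w=3)
Total MST weight: 1 + 1 + 2 + 3 + 3 = 10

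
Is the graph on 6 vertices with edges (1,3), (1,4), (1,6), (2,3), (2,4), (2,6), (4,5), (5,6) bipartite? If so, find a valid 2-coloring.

Step 1: Attempt 2-coloring using BFS:
  Start at vertex 1, assign color 0
  Color vertex 3 with color 1 (neighbor of 1)
  Color vertex 4 with color 1 (neighbor of 1)
  Color vertex 6 with color 1 (neighbor of 1)
  Color vertex 2 with color 0 (neighbor of 3)
  Color vertex 5 with color 0 (neighbor of 4)

Step 2: 2-coloring succeeded. No conflicts found.
  Set A (color 0): {1, 2, 5}
  Set B (color 1): {3, 4, 6}

The graph is bipartite with partition {1, 2, 5}, {3, 4, 6}.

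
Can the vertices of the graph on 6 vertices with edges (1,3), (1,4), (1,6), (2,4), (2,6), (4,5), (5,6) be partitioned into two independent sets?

Step 1: Attempt 2-coloring using BFS:
  Start at vertex 1, assign color 0
  Color vertex 3 with color 1 (neighbor of 1)
  Color vertex 4 with color 1 (neighbor of 1)
  Color vertex 6 with color 1 (neighbor of 1)
  Color vertex 2 with color 0 (neighbor of 4)
  Color vertex 5 with color 0 (neighbor of 4)

Step 2: 2-coloring succeeded. No conflicts found.
  Set A (color 0): {1, 2, 5}
  Set B (color 1): {3, 4, 6}

The graph is bipartite with partition {1, 2, 5}, {3, 4, 6}.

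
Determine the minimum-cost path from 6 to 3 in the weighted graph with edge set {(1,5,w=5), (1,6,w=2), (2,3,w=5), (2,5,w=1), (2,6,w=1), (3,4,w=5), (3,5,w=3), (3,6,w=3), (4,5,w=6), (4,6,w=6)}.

Step 1: Build adjacency list with weights:
  1: 5(w=5), 6(w=2)
  2: 3(w=5), 5(w=1), 6(w=1)
  3: 2(w=5), 4(w=5), 5(w=3), 6(w=3)
  4: 3(w=5), 5(w=6), 6(w=6)
  5: 1(w=5), 2(w=1), 3(w=3), 4(w=6)
  6: 1(w=2), 2(w=1), 3(w=3), 4(w=6)

Step 2: Apply Dijkstra's algorithm from vertex 6:
  Visit vertex 6 (distance=0)
    Update dist[1] = 2
    Update dist[2] = 1
    Update dist[3] = 3
    Update dist[4] = 6
  Visit vertex 2 (distance=1)
    Update dist[5] = 2
  Visit vertex 1 (distance=2)
  Visit vertex 5 (distance=2)
  Visit vertex 3 (distance=3)

Step 3: Shortest path: 6 -> 3
Total weight: 3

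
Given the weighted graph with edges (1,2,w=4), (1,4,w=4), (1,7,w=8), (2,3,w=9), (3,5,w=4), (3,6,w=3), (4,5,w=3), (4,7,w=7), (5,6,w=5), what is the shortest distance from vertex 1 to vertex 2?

Step 1: Build adjacency list with weights:
  1: 2(w=4), 4(w=4), 7(w=8)
  2: 1(w=4), 3(w=9)
  3: 2(w=9), 5(w=4), 6(w=3)
  4: 1(w=4), 5(w=3), 7(w=7)
  5: 3(w=4), 4(w=3), 6(w=5)
  6: 3(w=3), 5(w=5)
  7: 1(w=8), 4(w=7)

Step 2: Apply Dijkstra's algorithm from vertex 1:
  Visit vertex 1 (distance=0)
    Update dist[2] = 4
    Update dist[4] = 4
    Update dist[7] = 8
  Visit vertex 2 (distance=4)
    Update dist[3] = 13

Step 3: Shortest path: 1 -> 2
Total weight: 4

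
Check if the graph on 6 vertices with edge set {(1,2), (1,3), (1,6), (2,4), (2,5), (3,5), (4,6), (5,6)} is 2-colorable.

Step 1: Attempt 2-coloring using BFS:
  Start at vertex 1, assign color 0
  Color vertex 2 with color 1 (neighbor of 1)
  Color vertex 3 with color 1 (neighbor of 1)
  Color vertex 6 with color 1 (neighbor of 1)
  Color vertex 4 with color 0 (neighbor of 2)
  Color vertex 5 with color 0 (neighbor of 2)

Step 2: 2-coloring succeeded. No conflicts found.
  Set A (color 0): {1, 4, 5}
  Set B (color 1): {2, 3, 6}

The graph is bipartite with partition {1, 4, 5}, {2, 3, 6}.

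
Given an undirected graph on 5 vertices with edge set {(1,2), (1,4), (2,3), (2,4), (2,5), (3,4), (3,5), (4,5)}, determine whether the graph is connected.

Step 1: Build adjacency list from edges:
  1: 2, 4
  2: 1, 3, 4, 5
  3: 2, 4, 5
  4: 1, 2, 3, 5
  5: 2, 3, 4

Step 2: Run BFS/DFS from vertex 1:
  Visited: {1, 2, 4, 3, 5}
  Reached 5 of 5 vertices

Step 3: All 5 vertices reached from vertex 1, so the graph is connected.
Answer: Yes, the graph is connected.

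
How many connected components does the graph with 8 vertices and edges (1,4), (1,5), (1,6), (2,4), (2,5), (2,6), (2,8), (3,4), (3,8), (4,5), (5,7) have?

Step 1: Build adjacency list from edges:
  1: 4, 5, 6
  2: 4, 5, 6, 8
  3: 4, 8
  4: 1, 2, 3, 5
  5: 1, 2, 4, 7
  6: 1, 2
  7: 5
  8: 2, 3

Step 2: Run BFS/DFS from vertex 1:
  Visited: {1, 4, 5, 6, 2, 3, 7, 8}
  Reached 8 of 8 vertices

Step 3: All 8 vertices reached from vertex 1, so the graph is connected.
Number of connected components: 1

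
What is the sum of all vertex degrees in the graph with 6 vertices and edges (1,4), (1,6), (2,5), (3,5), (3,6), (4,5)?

Step 1: Count edges incident to each vertex:
  deg(1) = 2 (neighbors: 4, 6)
  deg(2) = 1 (neighbors: 5)
  deg(3) = 2 (neighbors: 5, 6)
  deg(4) = 2 (neighbors: 1, 5)
  deg(5) = 3 (neighbors: 2, 3, 4)
  deg(6) = 2 (neighbors: 1, 3)

Step 2: Sum all degrees:
  2 + 1 + 2 + 2 + 3 + 2 = 12

Verification: sum of degrees = 2 * |E| = 2 * 6 = 12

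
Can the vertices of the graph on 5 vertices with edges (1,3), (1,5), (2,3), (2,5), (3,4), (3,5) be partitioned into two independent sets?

Step 1: Attempt 2-coloring using BFS:
  Start at vertex 1, assign color 0
  Color vertex 3 with color 1 (neighbor of 1)
  Color vertex 5 with color 1 (neighbor of 1)
  Color vertex 2 with color 0 (neighbor of 3)
  Color vertex 4 with color 0 (neighbor of 3)

Step 2: Conflict found! Vertices 3 and 5 are adjacent but have the same color.
This means the graph contains an odd cycle.

The graph is NOT bipartite.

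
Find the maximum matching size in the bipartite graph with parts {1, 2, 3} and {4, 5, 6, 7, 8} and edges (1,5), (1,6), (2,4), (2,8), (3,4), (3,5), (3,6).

Step 1: List the neighbors of each left vertex:
  1: 5, 6
  2: 4, 8
  3: 4, 5, 6

Step 2: Greedily match left vertices, then look for augmenting paths:
  Match 1 -- 5
  Match 2 -- 4
  Match 3 -- 6
  No augmenting path remains.

Step 3: Verify this is maximum:
  Matching size 3 = min(|L|, |R|) = min(3, 5), which is an upper bound, so this matching is maximum.

Maximum matching: {(1,5), (2,4), (3,6)}
Size: 3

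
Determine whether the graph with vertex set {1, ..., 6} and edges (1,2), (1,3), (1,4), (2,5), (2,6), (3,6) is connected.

Step 1: Build adjacency list from edges:
  1: 2, 3, 4
  2: 1, 5, 6
  3: 1, 6
  4: 1
  5: 2
  6: 2, 3

Step 2: Run BFS/DFS from vertex 1:
  Visited: {1, 2, 3, 4, 5, 6}
  Reached 6 of 6 vertices

Step 3: All 6 vertices reached from vertex 1, so the graph is connected.
Answer: Yes, the graph is connected.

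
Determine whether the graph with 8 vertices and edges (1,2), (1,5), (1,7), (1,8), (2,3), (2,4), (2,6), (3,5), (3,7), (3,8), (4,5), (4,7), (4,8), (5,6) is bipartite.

Step 1: Attempt 2-coloring using BFS:
  Start at vertex 1, assign color 0
  Color vertex 2 with color 1 (neighbor of 1)
  Color vertex 5 with color 1 (neighbor of 1)
  Color vertex 7 with color 1 (neighbor of 1)
  Color vertex 8 with color 1 (neighbor of 1)
  Color vertex 3 with color 0 (neighbor of 2)
  Color vertex 4 with color 0 (neighbor of 2)
  Color vertex 6 with color 0 (neighbor of 2)

Step 2: 2-coloring succeeded. No conflicts found.
  Set A (color 0): {1, 3, 4, 6}
  Set B (color 1): {2, 5, 7, 8}

The graph is bipartite with partition {1, 3, 4, 6}, {2, 5, 7, 8}.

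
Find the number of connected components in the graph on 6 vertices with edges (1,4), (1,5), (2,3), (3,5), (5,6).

Step 1: Build adjacency list from edges:
  1: 4, 5
  2: 3
  3: 2, 5
  4: 1
  5: 1, 3, 6
  6: 5

Step 2: Run BFS/DFS from vertex 1:
  Visited: {1, 4, 5, 3, 6, 2}
  Reached 6 of 6 vertices

Step 3: All 6 vertices reached from vertex 1, so the graph is connected.
Number of connected components: 1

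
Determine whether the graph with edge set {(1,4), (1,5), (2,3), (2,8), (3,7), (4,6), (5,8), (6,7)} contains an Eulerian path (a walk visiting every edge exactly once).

Step 1: Find the degree of each vertex:
  deg(1) = 2
  deg(2) = 2
  deg(3) = 2
  deg(4) = 2
  deg(5) = 2
  deg(6) = 2
  deg(7) = 2
  deg(8) = 2

Step 2: Count vertices with odd degree:
  All vertices have even degree (0 odd-degree vertices)

Step 3: Apply Euler's theorem:
  - Eulerian circuit exists iff graph is connected and all vertices have even degree
  - Eulerian path exists iff graph is connected and has 0 or 2 odd-degree vertices

Graph is connected with 0 odd-degree vertices.
Both Eulerian circuit and Eulerian path exist.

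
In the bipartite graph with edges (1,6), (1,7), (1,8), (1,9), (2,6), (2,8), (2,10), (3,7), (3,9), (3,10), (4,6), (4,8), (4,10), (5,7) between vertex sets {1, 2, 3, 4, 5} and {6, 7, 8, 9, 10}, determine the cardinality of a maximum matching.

Step 1: List the neighbors of each left vertex:
  1: 6, 7, 8, 9
  2: 6, 8, 10
  3: 7, 9, 10
  4: 6, 8, 10
  5: 7

Step 2: Greedily match left vertices, then look for augmenting paths:
  Match 1 -- 6
  Match 2 -- 8
  Match 3 -- 9
  Match 4 -- 10
  Match 5 -- 7
  No augmenting path remains.

Step 3: Verify this is maximum:
  Matching size 5 = min(|L|, |R|) = min(5, 5), which is an upper bound, so this matching is maximum.

Maximum matching: {(1,6), (2,8), (3,9), (4,10), (5,7)}
Size: 5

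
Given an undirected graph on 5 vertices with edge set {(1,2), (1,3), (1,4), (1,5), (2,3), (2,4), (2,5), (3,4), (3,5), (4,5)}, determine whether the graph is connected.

Step 1: Build adjacency list from edges:
  1: 2, 3, 4, 5
  2: 1, 3, 4, 5
  3: 1, 2, 4, 5
  4: 1, 2, 3, 5
  5: 1, 2, 3, 4

Step 2: Run BFS/DFS from vertex 1:
  Visited: {1, 2, 3, 4, 5}
  Reached 5 of 5 vertices

Step 3: All 5 vertices reached from vertex 1, so the graph is connected.
Answer: Yes, the graph is connected.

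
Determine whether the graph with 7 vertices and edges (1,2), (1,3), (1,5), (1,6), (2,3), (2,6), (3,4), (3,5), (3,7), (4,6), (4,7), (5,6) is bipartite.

Step 1: Attempt 2-coloring using BFS:
  Start at vertex 1, assign color 0
  Color vertex 2 with color 1 (neighbor of 1)
  Color vertex 3 with color 1 (neighbor of 1)
  Color vertex 5 with color 1 (neighbor of 1)
  Color vertex 6 with color 1 (neighbor of 1)

Step 2: Conflict found! Vertices 2 and 3 are adjacent but have the same color.
This means the graph contains an odd cycle.

The graph is NOT bipartite.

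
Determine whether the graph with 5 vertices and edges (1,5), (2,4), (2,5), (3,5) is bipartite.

Step 1: Attempt 2-coloring using BFS:
  Start at vertex 1, assign color 0
  Color vertex 5 with color 1 (neighbor of 1)
  Color vertex 2 with color 0 (neighbor of 5)
  Color vertex 3 with color 0 (neighbor of 5)
  Color vertex 4 with color 1 (neighbor of 2)

Step 2: 2-coloring succeeded. No conflicts found.
  Set A (color 0): {1, 2, 3}
  Set B (color 1): {4, 5}

The graph is bipartite with partition {1, 2, 3}, {4, 5}.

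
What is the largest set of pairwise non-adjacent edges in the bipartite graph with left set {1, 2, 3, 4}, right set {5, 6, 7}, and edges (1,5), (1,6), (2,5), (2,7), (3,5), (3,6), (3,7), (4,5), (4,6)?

Step 1: List the neighbors of each left vertex:
  1: 5, 6
  2: 5, 7
  3: 5, 6, 7
  4: 5, 6

Step 2: Greedily match left vertices, then look for augmenting paths:
  Match 1 -- 5
  Match 2 -- 7
  Match 3 -- 6
  No augmenting path remains.

Step 3: Verify this is maximum:
  Matching size 3 = min(|L|, |R|) = min(4, 3), which is an upper bound, so this matching is maximum.

Maximum matching: {(1,5), (2,7), (3,6)}
Size: 3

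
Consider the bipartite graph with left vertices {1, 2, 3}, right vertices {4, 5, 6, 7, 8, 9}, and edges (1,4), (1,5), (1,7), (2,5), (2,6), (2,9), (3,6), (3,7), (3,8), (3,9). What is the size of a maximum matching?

Step 1: List the neighbors of each left vertex:
  1: 4, 5, 7
  2: 5, 6, 9
  3: 6, 7, 8, 9

Step 2: Greedily match left vertices, then look for augmenting paths:
  Match 1 -- 4
  Match 2 -- 5
  Match 3 -- 6
  No augmenting path remains.

Step 3: Verify this is maximum:
  Matching size 3 = min(|L|, |R|) = min(3, 6), which is an upper bound, so this matching is maximum.

Maximum matching: {(1,4), (2,5), (3,6)}
Size: 3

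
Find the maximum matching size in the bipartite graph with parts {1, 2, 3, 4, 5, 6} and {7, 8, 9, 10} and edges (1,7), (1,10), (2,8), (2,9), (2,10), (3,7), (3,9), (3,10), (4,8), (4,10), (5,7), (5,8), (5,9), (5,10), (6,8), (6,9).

Step 1: List the neighbors of each left vertex:
  1: 7, 10
  2: 8, 9, 10
  3: 7, 9, 10
  4: 8, 10
  5: 7, 8, 9, 10
  6: 8, 9

Step 2: Greedily match left vertices, then look for augmenting paths:
  Match 1 -- 7
  Match 2 -- 8
  Match 3 -- 9
  Match 4 -- 10
  No augmenting path remains.

Step 3: Verify this is maximum:
  Matching size 4 = min(|L|, |R|) = min(6, 4), which is an upper bound, so this matching is maximum.

Maximum matching: {(1,7), (2,8), (3,9), (4,10)}
Size: 4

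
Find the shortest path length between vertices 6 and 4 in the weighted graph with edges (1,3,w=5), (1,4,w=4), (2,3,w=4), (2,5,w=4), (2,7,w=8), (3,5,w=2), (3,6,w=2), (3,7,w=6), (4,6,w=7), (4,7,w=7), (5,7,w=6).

Step 1: Build adjacency list with weights:
  1: 3(w=5), 4(w=4)
  2: 3(w=4), 5(w=4), 7(w=8)
  3: 1(w=5), 2(w=4), 5(w=2), 6(w=2), 7(w=6)
  4: 1(w=4), 6(w=7), 7(w=7)
  5: 2(w=4), 3(w=2), 7(w=6)
  6: 3(w=2), 4(w=7)
  7: 2(w=8), 3(w=6), 4(w=7), 5(w=6)

Step 2: Apply Dijkstra's algorithm from vertex 6:
  Visit vertex 6 (distance=0)
    Update dist[3] = 2
    Update dist[4] = 7
  Visit vertex 3 (distance=2)
    Update dist[1] = 7
    Update dist[2] = 6
    Update dist[5] = 4
    Update dist[7] = 8
  Visit vertex 5 (distance=4)
  Visit vertex 2 (distance=6)
  Visit vertex 1 (distance=7)
  Visit vertex 4 (distance=7)

Step 3: Shortest path: 6 -> 4
Total weight: 7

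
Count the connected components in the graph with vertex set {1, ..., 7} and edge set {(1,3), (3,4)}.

Step 1: Build adjacency list from edges:
  1: 3
  2: (none)
  3: 1, 4
  4: 3
  5: (none)
  6: (none)
  7: (none)

Step 2: Run BFS/DFS from vertex 1:
  Visited: {1, 3, 4}
  Reached 3 of 7 vertices

Step 3: Only 3 of 7 vertices reached. Graph is disconnected.
Connected components: {1, 3, 4}, {2}, {5}, {6}, {7}
Number of connected components: 5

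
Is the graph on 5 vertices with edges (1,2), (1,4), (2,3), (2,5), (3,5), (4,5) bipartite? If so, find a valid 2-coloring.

Step 1: Attempt 2-coloring using BFS:
  Start at vertex 1, assign color 0
  Color vertex 2 with color 1 (neighbor of 1)
  Color vertex 4 with color 1 (neighbor of 1)
  Color vertex 3 with color 0 (neighbor of 2)
  Color vertex 5 with color 0 (neighbor of 2)

Step 2: Conflict found! Vertices 3 and 5 are adjacent but have the same color.
This means the graph contains an odd cycle.

The graph is NOT bipartite.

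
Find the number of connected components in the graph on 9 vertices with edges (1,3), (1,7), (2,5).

Step 1: Build adjacency list from edges:
  1: 3, 7
  2: 5
  3: 1
  4: (none)
  5: 2
  6: (none)
  7: 1
  8: (none)
  9: (none)

Step 2: Run BFS/DFS from vertex 1:
  Visited: {1, 3, 7}
  Reached 3 of 9 vertices

Step 3: Only 3 of 9 vertices reached. Graph is disconnected.
Connected components: {1, 3, 7}, {2, 5}, {4}, {6}, {8}, {9}
Number of connected components: 6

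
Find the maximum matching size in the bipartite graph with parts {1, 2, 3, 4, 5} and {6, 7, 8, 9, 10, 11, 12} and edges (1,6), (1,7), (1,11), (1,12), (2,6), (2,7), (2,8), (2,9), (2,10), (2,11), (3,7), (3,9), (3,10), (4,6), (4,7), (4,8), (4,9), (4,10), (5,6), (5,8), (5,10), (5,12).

Step 1: List the neighbors of each left vertex:
  1: 6, 7, 11, 12
  2: 6, 7, 8, 9, 10, 11
  3: 7, 9, 10
  4: 6, 7, 8, 9, 10
  5: 6, 8, 10, 12

Step 2: Greedily match left vertices, then look for augmenting paths:
  Match 1 -- 6
  Match 2 -- 7
  Match 3 -- 9
  Match 4 -- 8
  Match 5 -- 10
  No augmenting path remains.

Step 3: Verify this is maximum:
  Matching size 5 = min(|L|, |R|) = min(5, 7), which is an upper bound, so this matching is maximum.

Maximum matching: {(1,6), (2,7), (3,9), (4,8), (5,10)}
Size: 5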